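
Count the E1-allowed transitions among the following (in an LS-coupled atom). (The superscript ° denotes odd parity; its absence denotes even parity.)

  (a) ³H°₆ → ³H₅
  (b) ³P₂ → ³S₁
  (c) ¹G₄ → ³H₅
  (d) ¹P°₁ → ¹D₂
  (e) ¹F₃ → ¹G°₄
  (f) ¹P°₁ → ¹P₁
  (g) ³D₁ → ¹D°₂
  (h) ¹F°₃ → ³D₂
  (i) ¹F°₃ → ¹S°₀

(a) allowed
(b) forbidden (parity fails)
(c) forbidden (parity, ΔS fail)
(d) allowed
(e) allowed
(f) allowed
(g) forbidden (ΔS fails)
(h) forbidden (ΔS fails)
(i) forbidden (parity, ΔL, ΔJ fail)
Total allowed: 4 of 9.

4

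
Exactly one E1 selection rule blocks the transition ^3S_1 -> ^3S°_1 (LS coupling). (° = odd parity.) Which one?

Initial level: S=1, L=0, J=1, parity even. Final level: S=1, L=0, J=1, parity odd.
Parity must change: even → odd — passes.
ΔS = 0: S: 1 → 1 — passes.
ΔL = 0, ±1 (not L=0↔0): L: 0 → 0, ΔL = +0 — fails.
ΔJ = 0, ±1 (not J=0↔0): J: 1 → 1, ΔJ = +0 — passes.

the L=0 ↔ L=0 exclusion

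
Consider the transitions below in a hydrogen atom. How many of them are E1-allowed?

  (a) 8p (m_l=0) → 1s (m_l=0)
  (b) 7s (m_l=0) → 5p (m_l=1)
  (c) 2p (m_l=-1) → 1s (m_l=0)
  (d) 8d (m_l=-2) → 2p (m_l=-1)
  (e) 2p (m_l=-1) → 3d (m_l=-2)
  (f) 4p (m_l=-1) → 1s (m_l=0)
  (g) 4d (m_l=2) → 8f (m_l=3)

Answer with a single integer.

7

(a) allowed
(b) allowed
(c) allowed
(d) allowed
(e) allowed
(f) allowed
(g) allowed
Total allowed: 7 of 7.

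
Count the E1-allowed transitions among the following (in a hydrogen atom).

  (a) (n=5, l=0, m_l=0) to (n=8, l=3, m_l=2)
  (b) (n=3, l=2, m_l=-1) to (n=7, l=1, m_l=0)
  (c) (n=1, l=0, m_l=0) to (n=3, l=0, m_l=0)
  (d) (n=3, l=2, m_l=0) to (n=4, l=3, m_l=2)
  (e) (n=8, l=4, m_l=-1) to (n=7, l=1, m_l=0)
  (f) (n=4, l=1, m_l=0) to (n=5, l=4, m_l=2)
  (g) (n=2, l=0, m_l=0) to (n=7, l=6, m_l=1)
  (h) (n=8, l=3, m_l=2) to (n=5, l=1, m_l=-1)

(a) forbidden — Δl = +3 (E1 requires Δl = ±1); Δm_l = +2 (E1 requires Δm_l = 0, ±1)
(b) allowed
(c) forbidden — Δl = +0 (E1 requires Δl = ±1)
(d) forbidden — Δm_l = +2 (E1 requires Δm_l = 0, ±1)
(e) forbidden — Δl = -3 (E1 requires Δl = ±1)
(f) forbidden — Δl = +3 (E1 requires Δl = ±1); Δm_l = +2 (E1 requires Δm_l = 0, ±1)
(g) forbidden — Δl = +6 (E1 requires Δl = ±1)
(h) forbidden — Δl = -2 (E1 requires Δl = ±1); Δm_l = -3 (E1 requires Δm_l = 0, ±1)
Total allowed: 1 of 8.

1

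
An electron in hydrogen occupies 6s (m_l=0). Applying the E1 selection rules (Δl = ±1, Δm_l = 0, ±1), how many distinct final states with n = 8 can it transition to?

E1 requires Δl = ±1, so l_f ∈ {-1, 1}; with 0 ≤ l_f ≤ n_f−1 = 7, the allowed l_f values are {1}.
For l_f = 1: m_f ∈ {m_i−1, m_i, m_i+1} ∩ [−1, 1] = {-1, 0, 1} → 3 states.
Total: 3.

3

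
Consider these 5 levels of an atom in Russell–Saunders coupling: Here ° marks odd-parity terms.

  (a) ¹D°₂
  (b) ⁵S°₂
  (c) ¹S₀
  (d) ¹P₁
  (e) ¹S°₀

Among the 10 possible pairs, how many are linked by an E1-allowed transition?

(a)–(b): forbidden (parity, ΔS, ΔL).
(a)–(c): forbidden (ΔL, ΔJ).
(a)–(d): allowed.
(a)–(e): forbidden (parity, ΔL, ΔJ).
(b)–(c): forbidden (ΔS, ΔL, ΔJ).
(b)–(d): forbidden (ΔS).
(b)–(e): forbidden (parity, ΔS, ΔL, ΔJ).
(c)–(d): forbidden (parity).
(c)–(e): forbidden (ΔL, ΔJ).
(d)–(e): allowed.
Allowed pairs: 2 of 10.

2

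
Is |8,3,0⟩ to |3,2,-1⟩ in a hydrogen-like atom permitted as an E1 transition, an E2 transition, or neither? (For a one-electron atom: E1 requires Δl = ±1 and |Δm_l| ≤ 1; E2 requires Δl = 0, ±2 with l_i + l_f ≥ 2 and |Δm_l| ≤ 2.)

E1

Δl = 2 − 3 = -1; l_i + l_f = 5.
Δm_l = -1.
E1 (Δl = ±1, |Δm_l| ≤ 1): satisfied.
E2 (Δl = 0,±2, l_i+l_f ≥ 2, |Δm_l| ≤ 2): not satisfied.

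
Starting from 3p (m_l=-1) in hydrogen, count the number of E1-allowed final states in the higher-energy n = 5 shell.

4

E1 requires Δl = ±1, so l_f ∈ {0, 2}; with 0 ≤ l_f ≤ n_f−1 = 4, the allowed l_f values are {0, 2}.
For l_f = 0: m_f ∈ {m_i−1, m_i, m_i+1} ∩ [−0, 0] = {0} → 1 state.
For l_f = 2: m_f ∈ {m_i−1, m_i, m_i+1} ∩ [−2, 2] = {-2, -1, 0} → 3 states.
Total: 4.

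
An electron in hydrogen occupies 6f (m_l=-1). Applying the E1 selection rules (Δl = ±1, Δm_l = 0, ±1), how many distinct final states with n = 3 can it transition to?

3

E1 requires Δl = ±1, so l_f ∈ {2, 4}; with 0 ≤ l_f ≤ n_f−1 = 2, the allowed l_f values are {2}.
For l_f = 2: m_f ∈ {m_i−1, m_i, m_i+1} ∩ [−2, 2] = {-2, -1, 0} → 3 states.
Total: 3.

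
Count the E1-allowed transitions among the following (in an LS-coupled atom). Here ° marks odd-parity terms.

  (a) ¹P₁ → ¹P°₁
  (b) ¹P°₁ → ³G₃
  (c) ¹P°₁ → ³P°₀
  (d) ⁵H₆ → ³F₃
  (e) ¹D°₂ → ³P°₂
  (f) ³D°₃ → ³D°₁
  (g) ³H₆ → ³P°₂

(a) allowed
(b) forbidden (ΔS, ΔL, ΔJ fail)
(c) forbidden (parity, ΔS fail)
(d) forbidden (parity, ΔS, ΔL, ΔJ fail)
(e) forbidden (parity, ΔS fail)
(f) forbidden (parity, ΔJ fail)
(g) forbidden (ΔL, ΔJ fail)
Total allowed: 1 of 7.

1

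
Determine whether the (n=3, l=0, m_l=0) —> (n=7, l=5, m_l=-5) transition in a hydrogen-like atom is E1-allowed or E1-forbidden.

Δl = 5 − 0 = +5; the E1 rule Δl = ±1 is ✗.
Δm_l = -5 − (0) = -5. E1 requires Δm_l = 0, ±1: ✗.
The transition is electric-dipole forbidden.

forbidden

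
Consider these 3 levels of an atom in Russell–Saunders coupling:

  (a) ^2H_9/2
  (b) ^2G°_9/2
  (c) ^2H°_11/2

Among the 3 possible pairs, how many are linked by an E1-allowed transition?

(a)–(b): allowed.
(a)–(c): allowed.
(b)–(c): forbidden (parity).
Allowed pairs: 2 of 3.

2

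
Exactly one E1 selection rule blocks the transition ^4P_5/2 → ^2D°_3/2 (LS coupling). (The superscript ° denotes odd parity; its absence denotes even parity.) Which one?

Initial level: S=3/2, L=1, J=5/2, parity even. Final level: S=1/2, L=2, J=3/2, parity odd.
Parity must change: even → odd — ok.
ΔS = 0: S: 3/2 → 1/2 — fails.
ΔL = 0, ±1 (not L=0↔0): L: 1 → 2, ΔL = +1 — ok.
ΔJ = 0, ±1 (not J=0↔0): J: 5/2 → 3/2, ΔJ = -1 — ok.

the ΔS = 0 rule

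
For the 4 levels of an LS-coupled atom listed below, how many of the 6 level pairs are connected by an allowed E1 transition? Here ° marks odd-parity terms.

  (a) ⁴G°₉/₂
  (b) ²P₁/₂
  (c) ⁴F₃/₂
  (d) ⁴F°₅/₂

(a)–(b): forbidden (ΔS, ΔL, ΔJ).
(a)–(c): forbidden (ΔJ).
(a)–(d): forbidden (parity, ΔJ).
(b)–(c): forbidden (parity, ΔS, ΔL).
(b)–(d): forbidden (ΔS, ΔL, ΔJ).
(c)–(d): allowed.
Allowed pairs: 1 of 6.

1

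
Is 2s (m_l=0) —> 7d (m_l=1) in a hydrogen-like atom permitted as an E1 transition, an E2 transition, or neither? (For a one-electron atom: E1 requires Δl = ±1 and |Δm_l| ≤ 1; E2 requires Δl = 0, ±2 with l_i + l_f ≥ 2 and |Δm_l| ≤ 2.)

E2

Δl = 2 − 0 = +2; l_i + l_f = 2.
Δm_l = +1.
E1 (Δl = ±1, |Δm_l| ≤ 1): not satisfied.
E2 (Δl = 0,±2, l_i+l_f ≥ 2, |Δm_l| ≤ 2): satisfied.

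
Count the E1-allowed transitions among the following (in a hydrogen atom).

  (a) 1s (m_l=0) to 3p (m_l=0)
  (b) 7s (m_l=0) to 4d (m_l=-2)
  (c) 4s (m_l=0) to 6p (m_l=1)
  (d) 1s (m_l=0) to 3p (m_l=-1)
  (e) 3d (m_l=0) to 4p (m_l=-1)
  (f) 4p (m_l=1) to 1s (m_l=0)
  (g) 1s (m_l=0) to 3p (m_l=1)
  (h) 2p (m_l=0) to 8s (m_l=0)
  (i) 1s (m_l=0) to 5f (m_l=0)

(a) allowed
(b) forbidden — Δl = +2 (E1 requires Δl = ±1); Δm_l = -2 (E1 requires Δm_l = 0, ±1)
(c) allowed
(d) allowed
(e) allowed
(f) allowed
(g) allowed
(h) allowed
(i) forbidden — Δl = +3 (E1 requires Δl = ±1)
Total allowed: 7 of 9.

7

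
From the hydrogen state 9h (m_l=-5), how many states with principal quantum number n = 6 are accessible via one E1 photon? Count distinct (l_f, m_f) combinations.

1

E1 requires Δl = ±1, so l_f ∈ {4, 6}; with 0 ≤ l_f ≤ n_f−1 = 5, the allowed l_f values are {4}.
For l_f = 4: m_f ∈ {m_i−1, m_i, m_i+1} ∩ [−4, 4] = {-4} → 1 state.
Total: 1.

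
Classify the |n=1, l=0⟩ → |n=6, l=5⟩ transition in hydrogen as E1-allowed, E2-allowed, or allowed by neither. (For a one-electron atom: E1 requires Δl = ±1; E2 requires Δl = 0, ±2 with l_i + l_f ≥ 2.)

neither

Δl = 5 − 0 = +5; l_i + l_f = 5.
E1 (Δl = ±1): not satisfied.
E2 (Δl = 0,±2, l_i+l_f ≥ 2): not satisfied.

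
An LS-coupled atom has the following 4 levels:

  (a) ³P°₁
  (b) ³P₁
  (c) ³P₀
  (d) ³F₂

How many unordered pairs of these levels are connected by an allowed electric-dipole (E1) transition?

(a)–(b): allowed.
(a)–(c): allowed.
(a)–(d): forbidden (ΔL).
(b)–(c): forbidden (parity).
(b)–(d): forbidden (parity, ΔL).
(c)–(d): forbidden (parity, ΔL, ΔJ).
Allowed pairs: 2 of 6.

2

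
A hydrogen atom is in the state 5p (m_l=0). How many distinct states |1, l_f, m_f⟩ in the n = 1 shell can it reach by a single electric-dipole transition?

1

E1 requires Δl = ±1, so l_f ∈ {0, 2}; with 0 ≤ l_f ≤ n_f−1 = 0, the allowed l_f values are {0}.
For l_f = 0: m_f ∈ {m_i−1, m_i, m_i+1} ∩ [−0, 0] = {0} → 1 state.
Total: 1.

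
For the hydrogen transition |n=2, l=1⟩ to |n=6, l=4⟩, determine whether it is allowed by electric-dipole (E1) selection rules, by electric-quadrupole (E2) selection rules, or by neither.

Δl = 4 − 1 = +3; l_i + l_f = 5.
E1 (Δl = ±1): not satisfied.
E2 (Δl = 0,±2, l_i+l_f ≥ 2): not satisfied.

neither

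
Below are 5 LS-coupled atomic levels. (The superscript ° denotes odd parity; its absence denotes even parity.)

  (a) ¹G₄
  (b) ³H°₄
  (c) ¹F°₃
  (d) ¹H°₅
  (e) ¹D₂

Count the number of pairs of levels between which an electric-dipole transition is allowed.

(a)–(b): forbidden (ΔS).
(a)–(c): allowed.
(a)–(d): allowed.
(a)–(e): forbidden (parity, ΔL, ΔJ).
(b)–(c): forbidden (parity, ΔS, ΔL).
(b)–(d): forbidden (parity, ΔS).
(b)–(e): forbidden (ΔS, ΔL, ΔJ).
(c)–(d): forbidden (parity, ΔL, ΔJ).
(c)–(e): allowed.
(d)–(e): forbidden (ΔL, ΔJ).
Allowed pairs: 3 of 10.

3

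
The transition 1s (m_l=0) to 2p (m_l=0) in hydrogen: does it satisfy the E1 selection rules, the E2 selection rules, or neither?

E1

Δl = 1 − 0 = +1; l_i + l_f = 1.
Δm_l = +0.
E1 (Δl = ±1, |Δm_l| ≤ 1): satisfied.
E2 (Δl = 0,±2, l_i+l_f ≥ 2, |Δm_l| ≤ 2): not satisfied.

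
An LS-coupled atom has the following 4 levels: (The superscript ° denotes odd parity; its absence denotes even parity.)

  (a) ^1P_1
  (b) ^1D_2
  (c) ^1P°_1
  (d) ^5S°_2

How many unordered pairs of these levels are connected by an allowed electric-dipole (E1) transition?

2

(a)–(b): forbidden (parity).
(a)–(c): allowed.
(a)–(d): forbidden (ΔS).
(b)–(c): allowed.
(b)–(d): forbidden (ΔS, ΔL).
(c)–(d): forbidden (parity, ΔS).
Allowed pairs: 2 of 6.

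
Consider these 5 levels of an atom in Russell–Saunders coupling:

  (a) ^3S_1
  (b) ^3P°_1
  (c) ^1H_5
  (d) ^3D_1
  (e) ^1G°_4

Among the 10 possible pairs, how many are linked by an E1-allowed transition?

3

(a)–(b): allowed.
(a)–(c): forbidden (parity, ΔS, ΔL, ΔJ).
(a)–(d): forbidden (parity, ΔL).
(a)–(e): forbidden (ΔS, ΔL, ΔJ).
(b)–(c): forbidden (ΔS, ΔL, ΔJ).
(b)–(d): allowed.
(b)–(e): forbidden (parity, ΔS, ΔL, ΔJ).
(c)–(d): forbidden (parity, ΔS, ΔL, ΔJ).
(c)–(e): allowed.
(d)–(e): forbidden (ΔS, ΔL, ΔJ).
Allowed pairs: 3 of 10.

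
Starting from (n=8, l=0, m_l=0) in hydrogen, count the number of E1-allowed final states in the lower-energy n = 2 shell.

3

E1 requires Δl = ±1, so l_f ∈ {-1, 1}; with 0 ≤ l_f ≤ n_f−1 = 1, the allowed l_f values are {1}.
For l_f = 1: m_f ∈ {m_i−1, m_i, m_i+1} ∩ [−1, 1] = {-1, 0, 1} → 3 states.
Total: 3.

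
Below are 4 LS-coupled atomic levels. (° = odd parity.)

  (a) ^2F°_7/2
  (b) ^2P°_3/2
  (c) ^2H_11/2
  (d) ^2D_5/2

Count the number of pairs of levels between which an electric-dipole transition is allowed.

2

(a)–(b): forbidden (parity, ΔL, ΔJ).
(a)–(c): forbidden (ΔL, ΔJ).
(a)–(d): allowed.
(b)–(c): forbidden (ΔL, ΔJ).
(b)–(d): allowed.
(c)–(d): forbidden (parity, ΔL, ΔJ).
Allowed pairs: 2 of 6.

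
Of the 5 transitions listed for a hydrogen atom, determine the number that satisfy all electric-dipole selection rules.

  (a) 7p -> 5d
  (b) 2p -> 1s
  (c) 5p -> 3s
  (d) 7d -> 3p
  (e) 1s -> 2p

(a) allowed
(b) allowed
(c) allowed
(d) allowed
(e) allowed
Total allowed: 5 of 5.

5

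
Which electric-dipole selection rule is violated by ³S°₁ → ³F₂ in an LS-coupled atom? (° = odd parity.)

Parity must change: odd → even — ok.
ΔS = 0: S: 1 → 1 — ok.
ΔL = 0, ±1 (not L=0↔0): L: 0 → 3, ΔL = +3 — fails.
ΔJ = 0, ±1 (not J=0↔0): J: 1 → 2, ΔJ = +1 — ok.

the ΔL = 0, ±1 rule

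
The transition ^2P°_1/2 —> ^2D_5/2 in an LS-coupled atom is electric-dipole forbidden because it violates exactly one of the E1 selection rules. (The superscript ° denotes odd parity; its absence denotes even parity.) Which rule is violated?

the ΔJ = 0, ±1 rule

ΔS = 0: S: 1/2 → 1/2 — ✓.
ΔL = 0, ±1 (not L=0↔0): L: 1 → 2, ΔL = +1 — ✓.
ΔJ = 0, ±1 (not J=0↔0): J: 1/2 → 5/2, ΔJ = +2 — ✗.
Parity must change: odd → even — ✓.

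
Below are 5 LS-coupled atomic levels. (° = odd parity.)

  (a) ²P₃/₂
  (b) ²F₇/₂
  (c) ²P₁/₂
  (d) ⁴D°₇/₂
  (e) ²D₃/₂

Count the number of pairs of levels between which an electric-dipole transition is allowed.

(a)–(b): forbidden (parity, ΔL, ΔJ).
(a)–(c): forbidden (parity).
(a)–(d): forbidden (ΔS, ΔJ).
(a)–(e): forbidden (parity).
(b)–(c): forbidden (parity, ΔL, ΔJ).
(b)–(d): forbidden (ΔS).
(b)–(e): forbidden (parity, ΔJ).
(c)–(d): forbidden (ΔS, ΔJ).
(c)–(e): forbidden (parity).
(d)–(e): forbidden (ΔS, ΔJ).
Allowed pairs: 0 of 10.

0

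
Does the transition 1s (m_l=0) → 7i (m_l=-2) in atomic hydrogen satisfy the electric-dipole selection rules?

Initial l = 0, final l = 6, so Δl = +6. E1 requires Δl = ±1: fails.
m_l: 0 → -2 (Δm_l = -2). |Δm_l| ≤ 1 fails.
The transition is electric-dipole forbidden.

forbidden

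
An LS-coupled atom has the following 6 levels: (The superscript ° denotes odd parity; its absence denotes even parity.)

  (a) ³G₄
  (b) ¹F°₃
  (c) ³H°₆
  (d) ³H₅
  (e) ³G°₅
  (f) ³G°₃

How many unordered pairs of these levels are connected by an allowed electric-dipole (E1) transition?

(a)–(b): forbidden (ΔS).
(a)–(c): forbidden (ΔJ).
(a)–(d): forbidden (parity).
(a)–(e): allowed.
(a)–(f): allowed.
(b)–(c): forbidden (parity, ΔS, ΔL, ΔJ).
(b)–(d): forbidden (ΔS, ΔL, ΔJ).
(b)–(e): forbidden (parity, ΔS, ΔJ).
(b)–(f): forbidden (parity, ΔS).
(c)–(d): allowed.
(c)–(e): forbidden (parity).
(c)–(f): forbidden (parity, ΔJ).
(d)–(e): allowed.
(d)–(f): forbidden (ΔJ).
(e)–(f): forbidden (parity, ΔJ).
Allowed pairs: 4 of 15.

4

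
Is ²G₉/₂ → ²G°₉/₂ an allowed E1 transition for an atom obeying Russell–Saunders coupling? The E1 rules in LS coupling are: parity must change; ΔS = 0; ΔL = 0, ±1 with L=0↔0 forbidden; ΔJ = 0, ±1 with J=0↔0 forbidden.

allowed

ΔL = 0, ±1 (not L=0↔0): L: 4 → 4, ΔL = +0 — satisfied.
ΔS = 0: S: 1/2 → 1/2 — satisfied.
Parity must change: even → odd — satisfied.
ΔJ = 0, ±1 (not J=0↔0): J: 9/2 → 9/2, ΔJ = +0 — satisfied.
All four E1 rules are satisfied.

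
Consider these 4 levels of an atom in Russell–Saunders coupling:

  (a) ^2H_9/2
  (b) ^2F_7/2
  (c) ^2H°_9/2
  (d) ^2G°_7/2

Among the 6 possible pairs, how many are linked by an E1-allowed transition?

3

(a)–(b): forbidden (parity, ΔL).
(a)–(c): allowed.
(a)–(d): allowed.
(b)–(c): forbidden (ΔL).
(b)–(d): allowed.
(c)–(d): forbidden (parity).
Allowed pairs: 3 of 6.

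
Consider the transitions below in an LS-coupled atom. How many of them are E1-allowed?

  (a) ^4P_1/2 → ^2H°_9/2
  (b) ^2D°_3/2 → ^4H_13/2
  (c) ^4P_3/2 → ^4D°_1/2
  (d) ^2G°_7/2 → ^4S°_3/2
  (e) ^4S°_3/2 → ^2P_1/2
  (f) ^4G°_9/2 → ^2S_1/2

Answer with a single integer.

1

(a) forbidden (ΔS, ΔL, ΔJ fail)
(b) forbidden (ΔS, ΔL, ΔJ fail)
(c) allowed
(d) forbidden (parity, ΔS, ΔL, ΔJ fail)
(e) forbidden (ΔS fails)
(f) forbidden (ΔS, ΔL, ΔJ fail)
Total allowed: 1 of 6.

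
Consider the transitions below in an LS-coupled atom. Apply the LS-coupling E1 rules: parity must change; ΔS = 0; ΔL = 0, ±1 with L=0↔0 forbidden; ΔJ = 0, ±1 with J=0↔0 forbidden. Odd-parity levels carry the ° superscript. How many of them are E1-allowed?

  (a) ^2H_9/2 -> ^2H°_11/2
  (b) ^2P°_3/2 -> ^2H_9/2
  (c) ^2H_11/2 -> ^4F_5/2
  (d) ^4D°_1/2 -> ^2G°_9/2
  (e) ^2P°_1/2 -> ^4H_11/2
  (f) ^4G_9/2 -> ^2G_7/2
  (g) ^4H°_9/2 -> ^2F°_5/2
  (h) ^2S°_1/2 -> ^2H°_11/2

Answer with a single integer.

(a) allowed
(b) forbidden (ΔL, ΔJ fail)
(c) forbidden (parity, ΔS, ΔL, ΔJ fail)
(d) forbidden (parity, ΔS, ΔL, ΔJ fail)
(e) forbidden (ΔS, ΔL, ΔJ fail)
(f) forbidden (parity, ΔS fail)
(g) forbidden (parity, ΔS, ΔL, ΔJ fail)
(h) forbidden (parity, ΔL, ΔJ fail)
Total allowed: 1 of 8.

1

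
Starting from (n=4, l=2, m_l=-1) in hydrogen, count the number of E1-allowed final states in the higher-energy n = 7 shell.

E1 requires Δl = ±1, so l_f ∈ {1, 3}; with 0 ≤ l_f ≤ n_f−1 = 6, the allowed l_f values are {1, 3}.
For l_f = 1: m_f ∈ {m_i−1, m_i, m_i+1} ∩ [−1, 1] = {-1, 0} → 2 states.
For l_f = 3: m_f ∈ {m_i−1, m_i, m_i+1} ∩ [−3, 3] = {-2, -1, 0} → 3 states.
Total: 5.

5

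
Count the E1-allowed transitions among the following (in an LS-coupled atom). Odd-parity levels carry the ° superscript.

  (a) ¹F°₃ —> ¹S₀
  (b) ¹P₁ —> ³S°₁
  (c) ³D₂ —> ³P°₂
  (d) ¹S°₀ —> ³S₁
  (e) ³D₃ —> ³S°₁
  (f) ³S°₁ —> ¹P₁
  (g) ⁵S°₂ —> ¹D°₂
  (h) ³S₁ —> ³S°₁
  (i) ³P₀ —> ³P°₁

(a) forbidden (ΔL, ΔJ fail)
(b) forbidden (ΔS fails)
(c) allowed
(d) forbidden (ΔS, ΔL fail)
(e) forbidden (ΔL, ΔJ fail)
(f) forbidden (ΔS fails)
(g) forbidden (parity, ΔS, ΔL fail)
(h) forbidden (ΔL fails)
(i) allowed
Total allowed: 2 of 9.

2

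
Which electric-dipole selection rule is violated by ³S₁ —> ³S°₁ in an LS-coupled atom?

Initial level: S=1, L=0, J=1, parity even. Final level: S=1, L=0, J=1, parity odd.
Parity must change: even → odd — ok.
ΔS = 0: S: 1 → 1 — ok.
ΔL = 0, ±1 (not L=0↔0): L: 0 → 0, ΔL = +0 — fails.
ΔJ = 0, ±1 (not J=0↔0): J: 1 → 1, ΔJ = +0 — ok.

the L=0 ↔ L=0 exclusion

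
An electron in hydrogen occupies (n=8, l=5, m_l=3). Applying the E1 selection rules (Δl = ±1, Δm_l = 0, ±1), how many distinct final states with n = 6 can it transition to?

3

E1 requires Δl = ±1, so l_f ∈ {4, 6}; with 0 ≤ l_f ≤ n_f−1 = 5, the allowed l_f values are {4}.
For l_f = 4: m_f ∈ {m_i−1, m_i, m_i+1} ∩ [−4, 4] = {2, 3, 4} → 3 states.
Total: 3.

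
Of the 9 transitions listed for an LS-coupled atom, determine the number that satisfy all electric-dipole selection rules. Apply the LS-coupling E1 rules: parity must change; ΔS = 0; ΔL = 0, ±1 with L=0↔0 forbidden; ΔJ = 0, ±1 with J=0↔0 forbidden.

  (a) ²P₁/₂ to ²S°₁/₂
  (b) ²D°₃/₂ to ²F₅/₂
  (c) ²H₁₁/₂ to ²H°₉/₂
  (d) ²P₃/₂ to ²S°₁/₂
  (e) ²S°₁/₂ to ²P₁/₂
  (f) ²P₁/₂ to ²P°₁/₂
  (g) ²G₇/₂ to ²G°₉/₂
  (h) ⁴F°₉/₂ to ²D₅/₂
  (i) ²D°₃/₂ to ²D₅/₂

(a) allowed
(b) allowed
(c) allowed
(d) allowed
(e) allowed
(f) allowed
(g) allowed
(h) forbidden (ΔS, ΔJ fail)
(i) allowed
Total allowed: 8 of 9.

8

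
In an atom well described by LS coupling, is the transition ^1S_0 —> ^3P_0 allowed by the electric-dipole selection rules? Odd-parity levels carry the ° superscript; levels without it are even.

forbidden

Initial level: S=0, L=0, J=0, parity even. Final level: S=1, L=1, J=0, parity even.
Parity must change: even → even — violated.
ΔS = 0: S: 0 → 1 — violated.
ΔL = 0, ±1 (not L=0↔0): L: 0 → 1, ΔL = +1 — satisfied.
ΔJ = 0, ±1 (not J=0↔0): J: 0 → 0, ΔJ = +0 — violated.
Rule(s) violated: parity, ΔS, ΔJ.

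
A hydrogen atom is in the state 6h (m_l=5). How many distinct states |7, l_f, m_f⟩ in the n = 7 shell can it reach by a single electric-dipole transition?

E1 requires Δl = ±1, so l_f ∈ {4, 6}; with 0 ≤ l_f ≤ n_f−1 = 6, the allowed l_f values are {4, 6}.
For l_f = 4: m_f ∈ {m_i−1, m_i, m_i+1} ∩ [−4, 4] = {4} → 1 state.
For l_f = 6: m_f ∈ {m_i−1, m_i, m_i+1} ∩ [−6, 6] = {4, 5, 6} → 3 states.
Total: 4.

4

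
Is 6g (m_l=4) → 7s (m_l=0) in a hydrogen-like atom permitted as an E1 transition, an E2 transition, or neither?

neither

Δl = 0 − 4 = -4; l_i + l_f = 4.
Δm_l = -4.
E1 (Δl = ±1, |Δm_l| ≤ 1): not satisfied.
E2 (Δl = 0,±2, l_i+l_f ≥ 2, |Δm_l| ≤ 2): not satisfied.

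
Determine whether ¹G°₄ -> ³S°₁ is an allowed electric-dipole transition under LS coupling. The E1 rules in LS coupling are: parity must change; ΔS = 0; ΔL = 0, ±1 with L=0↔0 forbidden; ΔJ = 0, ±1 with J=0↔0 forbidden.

forbidden

Initial level: S=0, L=4, J=4, parity odd. Final level: S=1, L=0, J=1, parity odd.
Parity must change: odd → odd — fails.
ΔS = 0: S: 0 → 1 — fails.
ΔL = 0, ±1 (not L=0↔0): L: 4 → 0, ΔL = -4 — fails.
ΔJ = 0, ±1 (not J=0↔0): J: 4 → 1, ΔJ = -3 — fails.
Rule(s) violated: parity, ΔS, ΔL, ΔJ.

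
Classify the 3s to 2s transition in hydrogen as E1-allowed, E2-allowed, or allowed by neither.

Δl = 0 − 0 = +0; l_i + l_f = 0.
E1 (Δl = ±1): not satisfied.
E2 (Δl = 0,±2, l_i+l_f ≥ 2): not satisfied.

neither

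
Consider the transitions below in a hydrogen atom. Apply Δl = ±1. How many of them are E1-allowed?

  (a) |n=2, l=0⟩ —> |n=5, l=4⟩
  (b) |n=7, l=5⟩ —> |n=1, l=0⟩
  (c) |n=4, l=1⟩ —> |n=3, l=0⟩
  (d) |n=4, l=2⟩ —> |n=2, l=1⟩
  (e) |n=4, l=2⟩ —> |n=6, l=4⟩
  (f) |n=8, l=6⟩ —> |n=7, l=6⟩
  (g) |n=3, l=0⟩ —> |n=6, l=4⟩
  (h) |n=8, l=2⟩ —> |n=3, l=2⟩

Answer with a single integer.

(a) forbidden — Δl = +4 (E1 requires Δl = ±1)
(b) forbidden — Δl = -5 (E1 requires Δl = ±1)
(c) allowed
(d) allowed
(e) forbidden — Δl = +2 (E1 requires Δl = ±1)
(f) forbidden — Δl = +0 (E1 requires Δl = ±1)
(g) forbidden — Δl = +4 (E1 requires Δl = ±1)
(h) forbidden — Δl = +0 (E1 requires Δl = ±1)
Total allowed: 2 of 8.

2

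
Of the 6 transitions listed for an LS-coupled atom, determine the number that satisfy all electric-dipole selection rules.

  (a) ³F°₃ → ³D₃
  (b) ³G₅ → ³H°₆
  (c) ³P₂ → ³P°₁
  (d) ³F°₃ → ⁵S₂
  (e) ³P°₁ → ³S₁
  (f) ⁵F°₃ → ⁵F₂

(a) allowed
(b) allowed
(c) allowed
(d) forbidden (ΔS, ΔL fail)
(e) allowed
(f) allowed
Total allowed: 5 of 6.

5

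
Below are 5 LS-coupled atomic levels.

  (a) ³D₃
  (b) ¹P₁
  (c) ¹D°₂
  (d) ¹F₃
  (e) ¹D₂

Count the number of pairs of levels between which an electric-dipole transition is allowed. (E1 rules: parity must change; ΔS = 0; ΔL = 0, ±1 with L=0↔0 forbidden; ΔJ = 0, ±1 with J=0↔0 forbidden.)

(a)–(b): forbidden (parity, ΔS, ΔJ).
(a)–(c): forbidden (ΔS).
(a)–(d): forbidden (parity, ΔS).
(a)–(e): forbidden (parity, ΔS).
(b)–(c): allowed.
(b)–(d): forbidden (parity, ΔL, ΔJ).
(b)–(e): forbidden (parity).
(c)–(d): allowed.
(c)–(e): allowed.
(d)–(e): forbidden (parity).
Allowed pairs: 3 of 10.

3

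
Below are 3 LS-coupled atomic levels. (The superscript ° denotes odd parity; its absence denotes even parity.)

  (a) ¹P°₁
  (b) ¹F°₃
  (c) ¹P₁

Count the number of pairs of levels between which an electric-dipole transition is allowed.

1

(a)–(b): forbidden (parity, ΔL, ΔJ).
(a)–(c): allowed.
(b)–(c): forbidden (ΔL, ΔJ).
Allowed pairs: 1 of 3.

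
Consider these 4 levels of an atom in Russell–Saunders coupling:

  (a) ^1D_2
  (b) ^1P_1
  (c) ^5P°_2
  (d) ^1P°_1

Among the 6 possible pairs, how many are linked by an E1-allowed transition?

2

(a)–(b): forbidden (parity).
(a)–(c): forbidden (ΔS).
(a)–(d): allowed.
(b)–(c): forbidden (ΔS).
(b)–(d): allowed.
(c)–(d): forbidden (parity, ΔS).
Allowed pairs: 2 of 6.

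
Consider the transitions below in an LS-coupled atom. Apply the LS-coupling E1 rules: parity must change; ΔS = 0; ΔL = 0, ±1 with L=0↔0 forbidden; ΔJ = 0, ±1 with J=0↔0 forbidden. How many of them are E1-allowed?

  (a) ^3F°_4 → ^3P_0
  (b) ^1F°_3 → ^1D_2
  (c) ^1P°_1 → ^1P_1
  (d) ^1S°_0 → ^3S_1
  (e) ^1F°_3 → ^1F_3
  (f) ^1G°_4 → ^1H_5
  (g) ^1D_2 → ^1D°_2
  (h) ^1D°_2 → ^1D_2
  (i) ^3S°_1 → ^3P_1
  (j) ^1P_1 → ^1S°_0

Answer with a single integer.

(a) forbidden (ΔL, ΔJ fail)
(b) allowed
(c) allowed
(d) forbidden (ΔS, ΔL fail)
(e) allowed
(f) allowed
(g) allowed
(h) allowed
(i) allowed
(j) allowed
Total allowed: 8 of 10.

8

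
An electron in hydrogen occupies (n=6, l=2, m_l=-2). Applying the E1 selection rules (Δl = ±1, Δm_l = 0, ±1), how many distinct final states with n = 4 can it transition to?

4

E1 requires Δl = ±1, so l_f ∈ {1, 3}; with 0 ≤ l_f ≤ n_f−1 = 3, the allowed l_f values are {1, 3}.
For l_f = 1: m_f ∈ {m_i−1, m_i, m_i+1} ∩ [−1, 1] = {-1} → 1 state.
For l_f = 3: m_f ∈ {m_i−1, m_i, m_i+1} ∩ [−3, 3] = {-3, -2, -1} → 3 states.
Total: 4.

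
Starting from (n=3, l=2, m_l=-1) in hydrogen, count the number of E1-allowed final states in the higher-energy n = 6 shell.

5

E1 requires Δl = ±1, so l_f ∈ {1, 3}; with 0 ≤ l_f ≤ n_f−1 = 5, the allowed l_f values are {1, 3}.
For l_f = 1: m_f ∈ {m_i−1, m_i, m_i+1} ∩ [−1, 1] = {-1, 0} → 2 states.
For l_f = 3: m_f ∈ {m_i−1, m_i, m_i+1} ∩ [−3, 3] = {-2, -1, 0} → 3 states.
Total: 5.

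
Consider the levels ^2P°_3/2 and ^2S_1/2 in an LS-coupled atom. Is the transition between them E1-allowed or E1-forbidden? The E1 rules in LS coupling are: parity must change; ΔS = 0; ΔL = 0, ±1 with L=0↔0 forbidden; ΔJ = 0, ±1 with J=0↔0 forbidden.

Parity must change: odd → even — ok.
ΔS = 0: S: 1/2 → 1/2 — ok.
ΔL = 0, ±1 (not L=0↔0): L: 1 → 0, ΔL = -1 — ok.
ΔJ = 0, ±1 (not J=0↔0): J: 3/2 → 1/2, ΔJ = -1 — ok.
All four E1 rules are satisfied.

allowed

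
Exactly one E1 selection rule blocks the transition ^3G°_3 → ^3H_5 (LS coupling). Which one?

Parity must change: odd → even — satisfied.
ΔS = 0: S: 1 → 1 — satisfied.
ΔL = 0, ±1 (not L=0↔0): L: 4 → 5, ΔL = +1 — satisfied.
ΔJ = 0, ±1 (not J=0↔0): J: 3 → 5, ΔJ = +2 — violated.

the ΔJ = 0, ±1 rule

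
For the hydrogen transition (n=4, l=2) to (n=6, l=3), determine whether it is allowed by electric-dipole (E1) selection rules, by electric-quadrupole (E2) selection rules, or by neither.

Δl = 3 − 2 = +1; l_i + l_f = 5.
E1 (Δl = ±1): satisfied.
E2 (Δl = 0,±2, l_i+l_f ≥ 2): not satisfied.

E1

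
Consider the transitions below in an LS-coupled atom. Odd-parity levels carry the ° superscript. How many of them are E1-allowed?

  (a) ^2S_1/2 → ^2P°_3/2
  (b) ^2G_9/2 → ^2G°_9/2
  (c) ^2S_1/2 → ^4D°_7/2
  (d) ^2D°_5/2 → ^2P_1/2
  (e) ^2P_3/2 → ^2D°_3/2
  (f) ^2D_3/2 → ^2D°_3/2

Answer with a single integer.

4

(a) allowed
(b) allowed
(c) forbidden (ΔS, ΔL, ΔJ fail)
(d) forbidden (ΔJ fails)
(e) allowed
(f) allowed
Total allowed: 4 of 6.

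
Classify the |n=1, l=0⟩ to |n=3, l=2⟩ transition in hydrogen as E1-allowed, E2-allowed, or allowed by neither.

E2

Δl = 2 − 0 = +2; l_i + l_f = 2.
E1 (Δl = ±1): not satisfied.
E2 (Δl = 0,±2, l_i+l_f ≥ 2): satisfied.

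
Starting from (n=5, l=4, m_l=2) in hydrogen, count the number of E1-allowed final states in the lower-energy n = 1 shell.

0

E1 requires l_f ∈ {3, 5}, but neither lies in [0, 0], so no final state is reachable.
Total: 0.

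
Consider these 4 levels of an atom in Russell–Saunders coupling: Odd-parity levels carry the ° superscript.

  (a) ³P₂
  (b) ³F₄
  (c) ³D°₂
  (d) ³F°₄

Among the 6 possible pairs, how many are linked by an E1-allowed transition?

2

(a)–(b): forbidden (parity, ΔL, ΔJ).
(a)–(c): allowed.
(a)–(d): forbidden (ΔL, ΔJ).
(b)–(c): forbidden (ΔJ).
(b)–(d): allowed.
(c)–(d): forbidden (parity, ΔJ).
Allowed pairs: 2 of 6.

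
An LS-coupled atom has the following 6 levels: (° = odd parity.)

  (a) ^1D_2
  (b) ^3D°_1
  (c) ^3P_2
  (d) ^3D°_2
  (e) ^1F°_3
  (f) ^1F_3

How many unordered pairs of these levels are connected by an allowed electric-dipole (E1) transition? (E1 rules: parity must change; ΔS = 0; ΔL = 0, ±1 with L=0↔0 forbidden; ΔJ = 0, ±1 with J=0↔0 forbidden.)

(a)–(b): forbidden (ΔS).
(a)–(c): forbidden (parity, ΔS).
(a)–(d): forbidden (ΔS).
(a)–(e): allowed.
(a)–(f): forbidden (parity).
(b)–(c): allowed.
(b)–(d): forbidden (parity).
(b)–(e): forbidden (parity, ΔS, ΔJ).
(b)–(f): forbidden (ΔS, ΔJ).
(c)–(d): allowed.
(c)–(e): forbidden (ΔS, ΔL).
(c)–(f): forbidden (parity, ΔS, ΔL).
(d)–(e): forbidden (parity, ΔS).
(d)–(f): forbidden (ΔS).
(e)–(f): allowed.
Allowed pairs: 4 of 15.

4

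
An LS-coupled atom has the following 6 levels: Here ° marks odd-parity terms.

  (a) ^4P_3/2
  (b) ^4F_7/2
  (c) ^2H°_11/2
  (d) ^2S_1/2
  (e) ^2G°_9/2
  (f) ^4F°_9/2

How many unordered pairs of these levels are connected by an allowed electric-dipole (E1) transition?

(a)–(b): forbidden (parity, ΔL, ΔJ).
(a)–(c): forbidden (ΔS, ΔL, ΔJ).
(a)–(d): forbidden (parity, ΔS).
(a)–(e): forbidden (ΔS, ΔL, ΔJ).
(a)–(f): forbidden (ΔL, ΔJ).
(b)–(c): forbidden (ΔS, ΔL, ΔJ).
(b)–(d): forbidden (parity, ΔS, ΔL, ΔJ).
(b)–(e): forbidden (ΔS).
(b)–(f): allowed.
(c)–(d): forbidden (ΔL, ΔJ).
(c)–(e): forbidden (parity).
(c)–(f): forbidden (parity, ΔS, ΔL).
(d)–(e): forbidden (ΔL, ΔJ).
(d)–(f): forbidden (ΔS, ΔL, ΔJ).
(e)–(f): forbidden (parity, ΔS).
Allowed pairs: 1 of 15.

1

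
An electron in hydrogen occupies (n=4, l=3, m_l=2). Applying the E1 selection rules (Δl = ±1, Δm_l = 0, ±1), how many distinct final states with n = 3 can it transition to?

E1 requires Δl = ±1, so l_f ∈ {2, 4}; with 0 ≤ l_f ≤ n_f−1 = 2, the allowed l_f values are {2}.
For l_f = 2: m_f ∈ {m_i−1, m_i, m_i+1} ∩ [−2, 2] = {1, 2} → 2 states.
Total: 2.

2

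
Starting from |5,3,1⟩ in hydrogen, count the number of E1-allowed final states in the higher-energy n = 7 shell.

6

E1 requires Δl = ±1, so l_f ∈ {2, 4}; with 0 ≤ l_f ≤ n_f−1 = 6, the allowed l_f values are {2, 4}.
For l_f = 2: m_f ∈ {m_i−1, m_i, m_i+1} ∩ [−2, 2] = {0, 1, 2} → 3 states.
For l_f = 4: m_f ∈ {m_i−1, m_i, m_i+1} ∩ [−4, 4] = {0, 1, 2} → 3 states.
Total: 6.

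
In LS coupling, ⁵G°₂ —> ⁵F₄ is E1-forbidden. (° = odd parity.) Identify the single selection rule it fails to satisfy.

the ΔJ = 0, ±1 rule

Initial level: S=2, L=4, J=2, parity odd. Final level: S=2, L=3, J=4, parity even.
ΔJ = 0, ±1 (not J=0↔0): J: 2 → 4, ΔJ = +2 — fails.
ΔL = 0, ±1 (not L=0↔0): L: 4 → 3, ΔL = -1 — passes.
ΔS = 0: S: 2 → 2 — passes.
Parity must change: odd → even — passes.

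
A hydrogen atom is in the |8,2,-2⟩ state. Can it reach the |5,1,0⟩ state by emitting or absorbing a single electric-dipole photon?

l: 2 → 1 (Δl = -1). Δl = ±1 passes.
Δm_l = 0 − (-2) = +2. E1 requires Δm_l = 0, ±1: fails.
The transition is electric-dipole forbidden.

forbidden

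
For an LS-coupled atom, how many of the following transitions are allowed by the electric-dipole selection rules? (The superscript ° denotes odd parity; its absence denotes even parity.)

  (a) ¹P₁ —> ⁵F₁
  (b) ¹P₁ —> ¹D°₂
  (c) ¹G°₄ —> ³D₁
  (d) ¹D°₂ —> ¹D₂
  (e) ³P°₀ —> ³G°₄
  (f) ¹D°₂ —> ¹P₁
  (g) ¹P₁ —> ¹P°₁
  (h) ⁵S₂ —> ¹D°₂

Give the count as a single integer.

(a) forbidden (parity, ΔS, ΔL fail)
(b) allowed
(c) forbidden (ΔS, ΔL, ΔJ fail)
(d) allowed
(e) forbidden (parity, ΔL, ΔJ fail)
(f) allowed
(g) allowed
(h) forbidden (ΔS, ΔL fail)
Total allowed: 4 of 8.

4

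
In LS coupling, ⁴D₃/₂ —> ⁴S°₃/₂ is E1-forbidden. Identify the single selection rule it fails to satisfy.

Parity must change: even → odd — satisfied.
ΔS = 0: S: 3/2 → 3/2 — satisfied.
ΔL = 0, ±1 (not L=0↔0): L: 2 → 0, ΔL = -2 — violated.
ΔJ = 0, ±1 (not J=0↔0): J: 3/2 → 3/2, ΔJ = +0 — satisfied.

the ΔL = 0, ±1 rule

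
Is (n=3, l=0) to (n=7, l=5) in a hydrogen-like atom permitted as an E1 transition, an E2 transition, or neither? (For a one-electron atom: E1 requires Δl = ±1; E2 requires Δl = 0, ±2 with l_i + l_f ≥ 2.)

neither

Δl = 5 − 0 = +5; l_i + l_f = 5.
E1 (Δl = ±1): not satisfied.
E2 (Δl = 0,±2, l_i+l_f ≥ 2): not satisfied.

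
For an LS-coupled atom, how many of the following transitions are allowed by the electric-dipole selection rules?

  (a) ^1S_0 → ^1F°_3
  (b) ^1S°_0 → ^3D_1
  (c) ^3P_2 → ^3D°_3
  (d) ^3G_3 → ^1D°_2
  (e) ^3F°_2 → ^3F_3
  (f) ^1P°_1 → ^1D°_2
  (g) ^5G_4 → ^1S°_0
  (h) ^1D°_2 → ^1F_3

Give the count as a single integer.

(a) forbidden (ΔL, ΔJ fail)
(b) forbidden (ΔS, ΔL fail)
(c) allowed
(d) forbidden (ΔS, ΔL fail)
(e) allowed
(f) forbidden (parity fails)
(g) forbidden (ΔS, ΔL, ΔJ fail)
(h) allowed
Total allowed: 3 of 8.

3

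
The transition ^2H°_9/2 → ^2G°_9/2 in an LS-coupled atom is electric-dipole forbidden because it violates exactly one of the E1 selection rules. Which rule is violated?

Reading off the term symbols: S 1/2→1/2, L 5→4, J 9/2→9/2, parity odd→odd.
Parity must change: odd → odd — fails.
ΔS = 0: S: 1/2 → 1/2 — passes.
ΔL = 0, ±1 (not L=0↔0): L: 5 → 4, ΔL = -1 — passes.
ΔJ = 0, ±1 (not J=0↔0): J: 9/2 → 9/2, ΔJ = +0 — passes.

parity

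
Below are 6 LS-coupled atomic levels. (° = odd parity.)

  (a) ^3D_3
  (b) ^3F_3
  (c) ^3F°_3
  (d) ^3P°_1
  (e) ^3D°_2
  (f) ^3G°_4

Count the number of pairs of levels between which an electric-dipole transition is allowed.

5

(a)–(b): forbidden (parity).
(a)–(c): allowed.
(a)–(d): forbidden (ΔJ).
(a)–(e): allowed.
(a)–(f): forbidden (ΔL).
(b)–(c): allowed.
(b)–(d): forbidden (ΔL, ΔJ).
(b)–(e): allowed.
(b)–(f): allowed.
(c)–(d): forbidden (parity, ΔL, ΔJ).
(c)–(e): forbidden (parity).
(c)–(f): forbidden (parity).
(d)–(e): forbidden (parity).
(d)–(f): forbidden (parity, ΔL, ΔJ).
(e)–(f): forbidden (parity, ΔL, ΔJ).
Allowed pairs: 5 of 15.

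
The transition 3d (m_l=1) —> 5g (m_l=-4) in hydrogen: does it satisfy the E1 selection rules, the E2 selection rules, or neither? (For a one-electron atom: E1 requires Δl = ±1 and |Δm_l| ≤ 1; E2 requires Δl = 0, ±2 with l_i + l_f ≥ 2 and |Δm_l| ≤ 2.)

Δl = 4 − 2 = +2; l_i + l_f = 6.
Δm_l = -5.
E1 (Δl = ±1, |Δm_l| ≤ 1): not satisfied.
E2 (Δl = 0,±2, l_i+l_f ≥ 2, |Δm_l| ≤ 2): not satisfied.

neither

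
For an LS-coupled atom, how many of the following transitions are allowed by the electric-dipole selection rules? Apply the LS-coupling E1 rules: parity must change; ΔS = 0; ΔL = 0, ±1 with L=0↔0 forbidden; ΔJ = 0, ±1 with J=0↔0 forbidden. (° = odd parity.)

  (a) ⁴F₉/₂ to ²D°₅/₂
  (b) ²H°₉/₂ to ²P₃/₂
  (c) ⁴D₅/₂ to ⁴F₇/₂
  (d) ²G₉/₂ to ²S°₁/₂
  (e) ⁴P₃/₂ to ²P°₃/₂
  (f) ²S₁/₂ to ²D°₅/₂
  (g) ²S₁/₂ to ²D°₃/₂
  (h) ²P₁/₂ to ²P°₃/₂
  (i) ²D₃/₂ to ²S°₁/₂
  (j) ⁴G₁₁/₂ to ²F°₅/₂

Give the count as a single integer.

1

(a) forbidden (ΔS, ΔJ fail)
(b) forbidden (ΔL, ΔJ fail)
(c) forbidden (parity fails)
(d) forbidden (ΔL, ΔJ fail)
(e) forbidden (ΔS fails)
(f) forbidden (ΔL, ΔJ fail)
(g) forbidden (ΔL fails)
(h) allowed
(i) forbidden (ΔL fails)
(j) forbidden (ΔS, ΔJ fail)
Total allowed: 1 of 10.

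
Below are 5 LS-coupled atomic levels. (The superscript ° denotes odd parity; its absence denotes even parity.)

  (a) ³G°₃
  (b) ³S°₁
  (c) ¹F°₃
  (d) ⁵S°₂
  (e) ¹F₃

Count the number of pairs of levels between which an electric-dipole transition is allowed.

1

(a)–(b): forbidden (parity, ΔL, ΔJ).
(a)–(c): forbidden (parity, ΔS).
(a)–(d): forbidden (parity, ΔS, ΔL).
(a)–(e): forbidden (ΔS).
(b)–(c): forbidden (parity, ΔS, ΔL, ΔJ).
(b)–(d): forbidden (parity, ΔS, ΔL).
(b)–(e): forbidden (ΔS, ΔL, ΔJ).
(c)–(d): forbidden (parity, ΔS, ΔL).
(c)–(e): allowed.
(d)–(e): forbidden (ΔS, ΔL).
Allowed pairs: 1 of 10.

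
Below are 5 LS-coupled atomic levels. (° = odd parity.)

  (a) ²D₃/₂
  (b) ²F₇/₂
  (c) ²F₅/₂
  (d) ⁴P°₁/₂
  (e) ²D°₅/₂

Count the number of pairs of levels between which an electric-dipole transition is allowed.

3

(a)–(b): forbidden (parity, ΔJ).
(a)–(c): forbidden (parity).
(a)–(d): forbidden (ΔS).
(a)–(e): allowed.
(b)–(c): forbidden (parity).
(b)–(d): forbidden (ΔS, ΔL, ΔJ).
(b)–(e): allowed.
(c)–(d): forbidden (ΔS, ΔL, ΔJ).
(c)–(e): allowed.
(d)–(e): forbidden (parity, ΔS, ΔJ).
Allowed pairs: 3 of 10.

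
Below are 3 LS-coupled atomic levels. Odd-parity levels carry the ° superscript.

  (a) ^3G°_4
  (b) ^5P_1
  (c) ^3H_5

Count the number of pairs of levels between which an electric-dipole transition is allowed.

1

(a)–(b): forbidden (ΔS, ΔL, ΔJ).
(a)–(c): allowed.
(b)–(c): forbidden (parity, ΔS, ΔL, ΔJ).
Allowed pairs: 1 of 3.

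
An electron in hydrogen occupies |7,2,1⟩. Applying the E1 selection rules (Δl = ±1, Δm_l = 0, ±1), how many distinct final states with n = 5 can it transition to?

E1 requires Δl = ±1, so l_f ∈ {1, 3}; with 0 ≤ l_f ≤ n_f−1 = 4, the allowed l_f values are {1, 3}.
For l_f = 1: m_f ∈ {m_i−1, m_i, m_i+1} ∩ [−1, 1] = {0, 1} → 2 states.
For l_f = 3: m_f ∈ {m_i−1, m_i, m_i+1} ∩ [−3, 3] = {0, 1, 2} → 3 states.
Total: 5.

5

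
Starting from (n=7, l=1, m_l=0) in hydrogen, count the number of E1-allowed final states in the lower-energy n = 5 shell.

E1 requires Δl = ±1, so l_f ∈ {0, 2}; with 0 ≤ l_f ≤ n_f−1 = 4, the allowed l_f values are {0, 2}.
For l_f = 0: m_f ∈ {m_i−1, m_i, m_i+1} ∩ [−0, 0] = {0} → 1 state.
For l_f = 2: m_f ∈ {m_i−1, m_i, m_i+1} ∩ [−2, 2] = {-1, 0, 1} → 3 states.
Total: 4.

4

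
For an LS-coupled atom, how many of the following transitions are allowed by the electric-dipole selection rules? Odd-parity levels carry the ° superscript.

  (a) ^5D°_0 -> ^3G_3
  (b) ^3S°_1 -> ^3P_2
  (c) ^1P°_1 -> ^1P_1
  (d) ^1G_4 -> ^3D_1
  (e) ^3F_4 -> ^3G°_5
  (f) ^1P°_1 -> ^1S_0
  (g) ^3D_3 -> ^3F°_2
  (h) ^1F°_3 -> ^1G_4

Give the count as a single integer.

6

(a) forbidden (ΔS, ΔL, ΔJ fail)
(b) allowed
(c) allowed
(d) forbidden (parity, ΔS, ΔL, ΔJ fail)
(e) allowed
(f) allowed
(g) allowed
(h) allowed
Total allowed: 6 of 8.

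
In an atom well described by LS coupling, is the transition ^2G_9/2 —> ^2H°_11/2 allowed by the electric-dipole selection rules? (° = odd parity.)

allowed

Initial level: S=1/2, L=4, J=9/2, parity even. Final level: S=1/2, L=5, J=11/2, parity odd.
Parity must change: even → odd — passes.
ΔS = 0: S: 1/2 → 1/2 — passes.
ΔL = 0, ±1 (not L=0↔0): L: 4 → 5, ΔL = +1 — passes.
ΔJ = 0, ±1 (not J=0↔0): J: 9/2 → 11/2, ΔJ = +1 — passes.
All four E1 rules are satisfied.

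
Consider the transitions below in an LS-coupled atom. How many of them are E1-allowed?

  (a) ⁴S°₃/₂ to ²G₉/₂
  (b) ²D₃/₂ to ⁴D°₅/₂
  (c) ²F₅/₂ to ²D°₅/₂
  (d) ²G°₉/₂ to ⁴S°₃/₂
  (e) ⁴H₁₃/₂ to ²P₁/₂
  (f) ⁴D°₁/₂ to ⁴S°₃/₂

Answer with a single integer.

(a) forbidden (ΔS, ΔL, ΔJ fail)
(b) forbidden (ΔS fails)
(c) allowed
(d) forbidden (parity, ΔS, ΔL, ΔJ fail)
(e) forbidden (parity, ΔS, ΔL, ΔJ fail)
(f) forbidden (parity, ΔL fail)
Total allowed: 1 of 6.

1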